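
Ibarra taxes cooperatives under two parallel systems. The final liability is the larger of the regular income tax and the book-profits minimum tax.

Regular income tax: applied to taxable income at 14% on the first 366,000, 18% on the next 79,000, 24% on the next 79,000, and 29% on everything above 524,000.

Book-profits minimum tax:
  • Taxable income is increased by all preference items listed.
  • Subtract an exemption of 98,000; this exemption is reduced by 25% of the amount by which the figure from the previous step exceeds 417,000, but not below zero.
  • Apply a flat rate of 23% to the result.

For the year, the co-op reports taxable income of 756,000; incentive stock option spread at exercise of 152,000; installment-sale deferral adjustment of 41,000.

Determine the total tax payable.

Regular income tax:
  366,000 × 14% = 51,240
  79,000 × 18% = 14,220
  79,000 × 24% = 18,960
  232,000 × 29% = 67,280
  → 151,700

Book-profits minimum tax:
  Adjusted income: 756,000 + 152,000 + 41,000 = 949,000
  Exemption: 25% × (949,000 − 417,000) = 133,000 ≥ 98,000, so the exemption is fully phased out
  Base: 949,000 − 0 = 949,000
  949,000 × 23% = 218,270

218,270 > 151,700, so the book-profits minimum tax is the binding amount.

218,270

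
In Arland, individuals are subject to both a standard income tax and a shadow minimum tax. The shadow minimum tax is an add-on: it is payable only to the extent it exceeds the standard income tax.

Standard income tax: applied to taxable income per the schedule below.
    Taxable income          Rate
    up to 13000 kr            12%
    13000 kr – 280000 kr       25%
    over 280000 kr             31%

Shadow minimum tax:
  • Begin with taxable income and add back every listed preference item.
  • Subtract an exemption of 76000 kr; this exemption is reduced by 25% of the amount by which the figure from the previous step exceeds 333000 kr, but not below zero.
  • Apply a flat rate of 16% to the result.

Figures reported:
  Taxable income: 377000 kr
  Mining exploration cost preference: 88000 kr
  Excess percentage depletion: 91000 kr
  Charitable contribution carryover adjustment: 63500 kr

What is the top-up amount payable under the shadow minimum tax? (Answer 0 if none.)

Standard income tax:
  13000 kr × 12% = 1560 kr
  267000 kr × 25% = 66750 kr
  97000 kr × 31% = 30070 kr
  → 98380 kr

Shadow minimum tax:
  Adjusted income: 377000 kr + 88000 kr + 91000 kr + 63500 kr = 619500 kr
  Exemption: 76000 kr − 25% × (619500 kr − 333000 kr) = 76000 kr − 71625 kr = 4375 kr
  Base: 619500 kr − 4375 kr = 615125 kr
  615125 kr × 16% = 98420 kr

Excess of shadow minimum tax over standard income tax: 98420 kr − 98380 kr = 40 kr.

40 kr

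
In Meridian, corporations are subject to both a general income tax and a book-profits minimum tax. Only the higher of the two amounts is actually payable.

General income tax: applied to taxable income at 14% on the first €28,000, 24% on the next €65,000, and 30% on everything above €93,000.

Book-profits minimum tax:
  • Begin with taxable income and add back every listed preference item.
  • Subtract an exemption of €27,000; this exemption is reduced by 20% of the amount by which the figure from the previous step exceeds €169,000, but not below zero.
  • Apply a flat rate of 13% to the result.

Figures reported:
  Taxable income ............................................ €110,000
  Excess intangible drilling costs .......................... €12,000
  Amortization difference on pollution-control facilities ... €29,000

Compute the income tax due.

General income tax:
  €28,000 × 14% = €3,920
  €65,000 × 24% = €15,600
  €17,000 × 30% = €5,100
  → €24,620

Book-profits minimum tax:
  Adjusted income: €110,000 + €12,000 + €29,000 = €151,000
  Exemption: €151,000 ≤ €169,000, so full €27,000 applies
  Base: €151,000 − €27,000 = €124,000
  €124,000 × 13% = €16,120

€24,620 > €16,120, so the general income tax governs.

€24,620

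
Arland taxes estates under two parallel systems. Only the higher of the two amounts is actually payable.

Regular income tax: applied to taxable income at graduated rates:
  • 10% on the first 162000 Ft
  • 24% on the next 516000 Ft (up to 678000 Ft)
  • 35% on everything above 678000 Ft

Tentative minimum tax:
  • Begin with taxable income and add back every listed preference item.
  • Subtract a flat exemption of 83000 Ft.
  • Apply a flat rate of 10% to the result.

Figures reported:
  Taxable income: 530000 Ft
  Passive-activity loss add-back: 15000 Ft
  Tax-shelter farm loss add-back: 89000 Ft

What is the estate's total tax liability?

Tentative minimum tax:
  Adjusted income: 530000 Ft + 15000 Ft + 89000 Ft = 634000 Ft
  Less exemption 83000 Ft → base 551000 Ft
  551000 Ft × 10% = 55100 Ft

Regular income tax:
  162000 Ft × 10% = 16200 Ft
  368000 Ft × 24% = 88320 Ft
  → 104520 Ft

104520 Ft > 55100 Ft, so the regular income tax governs.

104520 Ft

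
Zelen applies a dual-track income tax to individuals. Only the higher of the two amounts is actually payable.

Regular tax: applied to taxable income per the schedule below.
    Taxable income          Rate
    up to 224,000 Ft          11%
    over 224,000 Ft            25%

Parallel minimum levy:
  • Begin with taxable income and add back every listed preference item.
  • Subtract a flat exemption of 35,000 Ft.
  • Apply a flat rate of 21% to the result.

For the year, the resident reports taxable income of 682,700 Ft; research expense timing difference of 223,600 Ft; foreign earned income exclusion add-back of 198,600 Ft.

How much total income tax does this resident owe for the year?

Regular tax:
  224,000 Ft × 11% = 24,640 Ft
  458,700 Ft × 25% = 114,675 Ft
  → 139,315 Ft

Parallel minimum levy:
  Adjusted income: 682,700 Ft + 223,600 Ft + 198,600 Ft = 1,104,900 Ft
  Less exemption 35,000 Ft → base 1,069,900 Ft
  1,069,900 Ft × 21% = 224,679 Ft

224,679 Ft > 139,315 Ft, so the parallel minimum levy is the binding amount.

224,679 Ft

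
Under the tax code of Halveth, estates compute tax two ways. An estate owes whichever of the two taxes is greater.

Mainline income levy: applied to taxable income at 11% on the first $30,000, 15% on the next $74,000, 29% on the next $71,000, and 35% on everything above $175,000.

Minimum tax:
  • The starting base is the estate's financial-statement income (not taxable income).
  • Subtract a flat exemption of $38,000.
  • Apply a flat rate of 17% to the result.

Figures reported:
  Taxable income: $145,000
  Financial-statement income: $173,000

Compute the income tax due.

$26,290

Mainline income levy:
  $30,000 × 11% = $3,300
  $74,000 × 15% = $11,100
  $41,000 × 29% = $11,890
  → $26,290

Minimum tax:
  Base (financial-statement income): $173,000
  Less exemption $38,000 → base $135,000
  $135,000 × 17% = $22,950

$26,290 > $22,950, so the mainline income levy governs.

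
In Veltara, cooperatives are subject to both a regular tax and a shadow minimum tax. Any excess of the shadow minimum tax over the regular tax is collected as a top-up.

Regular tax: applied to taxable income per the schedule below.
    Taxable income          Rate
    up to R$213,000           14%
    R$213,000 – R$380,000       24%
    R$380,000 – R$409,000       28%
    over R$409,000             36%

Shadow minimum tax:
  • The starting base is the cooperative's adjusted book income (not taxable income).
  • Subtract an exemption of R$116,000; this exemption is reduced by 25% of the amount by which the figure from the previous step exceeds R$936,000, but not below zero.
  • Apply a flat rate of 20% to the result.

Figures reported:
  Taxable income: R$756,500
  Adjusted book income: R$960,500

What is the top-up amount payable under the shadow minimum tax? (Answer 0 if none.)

R$0

Regular tax:
  R$213,000 × 14% = R$29,820
  R$167,000 × 24% = R$40,080
  R$29,000 × 28% = R$8,120
  R$347,500 × 36% = R$125,100
  → R$203,120

Shadow minimum tax:
  Base (adjusted book income): R$960,500
  Exemption: R$116,000 − 25% × (R$960,500 − R$936,000) = R$116,000 − R$6,125 = R$109,875
  Base: R$960,500 − R$109,875 = R$850,625
  R$850,625 × 20% = R$170,125

R$170,125 ≤ R$203,120, so no add-on is due.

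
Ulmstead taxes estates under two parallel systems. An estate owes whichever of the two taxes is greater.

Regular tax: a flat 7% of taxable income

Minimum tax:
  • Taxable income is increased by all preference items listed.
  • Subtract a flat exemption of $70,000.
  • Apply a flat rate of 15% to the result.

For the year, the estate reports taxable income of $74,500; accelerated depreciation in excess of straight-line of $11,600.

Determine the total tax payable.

$5,215

Minimum tax:
  Adjusted income: $74,500 + $11,600 = $86,100
  Less exemption $70,000 → base $16,100
  $16,100 × 15% = $2,415

Regular tax:
  $74,500 × 7% = $5,215

$5,215 > $2,415, so the regular tax governs.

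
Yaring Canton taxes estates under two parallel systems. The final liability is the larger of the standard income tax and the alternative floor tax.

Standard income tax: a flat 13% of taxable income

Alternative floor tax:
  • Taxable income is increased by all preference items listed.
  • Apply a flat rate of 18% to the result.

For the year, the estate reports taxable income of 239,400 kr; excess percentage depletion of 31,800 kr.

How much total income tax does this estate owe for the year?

Alternative floor tax:
  Adjusted income: 239,400 kr + 31,800 kr = 271,200 kr
  271,200 kr × 18% = 48,816 kr

Standard income tax:
  239,400 kr × 13% = 31,122 kr

48,816 kr > 31,122 kr, so the alternative floor tax is the binding amount.

48,816 kr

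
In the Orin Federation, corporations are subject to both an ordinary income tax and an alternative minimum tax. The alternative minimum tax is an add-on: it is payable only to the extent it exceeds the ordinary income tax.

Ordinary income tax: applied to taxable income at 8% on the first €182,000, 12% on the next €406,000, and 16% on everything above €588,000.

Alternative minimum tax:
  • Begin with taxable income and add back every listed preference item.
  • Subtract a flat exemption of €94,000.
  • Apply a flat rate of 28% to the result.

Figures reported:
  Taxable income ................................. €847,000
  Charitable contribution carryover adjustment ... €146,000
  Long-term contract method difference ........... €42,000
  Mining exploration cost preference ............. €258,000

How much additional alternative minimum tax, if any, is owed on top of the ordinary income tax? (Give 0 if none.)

€231,000

Alternative minimum tax:
  Adjusted income: €847,000 + €146,000 + €42,000 + €258,000 = €1,293,000
  Less exemption €94,000 → base €1,199,000
  €1,199,000 × 28% = €335,720

Ordinary income tax:
  €182,000 × 8% = €14,560
  €406,000 × 12% = €48,720
  €259,000 × 16% = €41,440
  → €104,720

Excess of alternative minimum tax over ordinary income tax: €335,720 − €104,720 = €231,000.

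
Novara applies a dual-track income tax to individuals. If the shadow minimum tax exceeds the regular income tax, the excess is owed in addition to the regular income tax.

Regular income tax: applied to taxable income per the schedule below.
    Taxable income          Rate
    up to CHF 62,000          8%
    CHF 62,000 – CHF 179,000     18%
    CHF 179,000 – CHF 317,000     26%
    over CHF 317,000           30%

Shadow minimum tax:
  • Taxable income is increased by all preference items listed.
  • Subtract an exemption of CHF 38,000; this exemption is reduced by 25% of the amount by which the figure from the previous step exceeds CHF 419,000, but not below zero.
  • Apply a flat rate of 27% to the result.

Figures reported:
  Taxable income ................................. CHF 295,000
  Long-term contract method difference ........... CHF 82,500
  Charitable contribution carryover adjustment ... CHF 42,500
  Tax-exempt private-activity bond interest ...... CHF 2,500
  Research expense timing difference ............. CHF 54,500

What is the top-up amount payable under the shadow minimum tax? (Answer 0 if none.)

CHF 66,265

Regular income tax:
  CHF 62,000 × 8% = CHF 4,960
  CHF 117,000 × 18% = CHF 21,060
  CHF 116,000 × 26% = CHF 30,160
  → CHF 56,180

Shadow minimum tax:
  Adjusted income: CHF 295,000 + CHF 82,500 + CHF 42,500 + CHF 2,500 + CHF 54,500 = CHF 477,000
  Exemption: CHF 38,000 − 25% × (CHF 477,000 − CHF 419,000) = CHF 38,000 − CHF 14,500 = CHF 23,500
  Base: CHF 477,000 − CHF 23,500 = CHF 453,500
  CHF 453,500 × 27% = CHF 122,445

Excess of shadow minimum tax over regular income tax: CHF 122,445 − CHF 56,180 = CHF 66,265.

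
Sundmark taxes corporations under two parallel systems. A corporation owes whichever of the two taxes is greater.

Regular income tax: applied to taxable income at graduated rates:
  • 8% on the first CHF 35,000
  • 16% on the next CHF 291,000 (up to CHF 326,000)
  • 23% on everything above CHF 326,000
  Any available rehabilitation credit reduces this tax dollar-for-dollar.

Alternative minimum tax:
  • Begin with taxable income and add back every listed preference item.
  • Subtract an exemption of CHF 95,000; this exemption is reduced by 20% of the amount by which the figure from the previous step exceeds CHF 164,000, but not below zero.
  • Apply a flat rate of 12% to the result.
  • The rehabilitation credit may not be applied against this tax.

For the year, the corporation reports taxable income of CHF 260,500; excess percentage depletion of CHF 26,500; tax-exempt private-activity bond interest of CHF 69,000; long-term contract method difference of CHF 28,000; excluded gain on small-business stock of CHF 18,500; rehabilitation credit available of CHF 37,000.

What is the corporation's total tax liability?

Alternative minimum tax:
  Adjusted income: CHF 260,500 + CHF 26,500 + CHF 69,000 + CHF 28,000 + CHF 18,500 = CHF 402,500
  Exemption: CHF 95,000 − 20% × (CHF 402,500 − CHF 164,000) = CHF 95,000 − CHF 47,700 = CHF 47,300
  Base: CHF 402,500 − CHF 47,300 = CHF 355,200
  CHF 355,200 × 12% = CHF 42,624

Regular income tax:
  CHF 35,000 × 8% = CHF 2,800
  CHF 225,500 × 16% = CHF 36,080
  → CHF 38,880
  Less rehabilitation credit CHF 37,000 → CHF 1,880

CHF 42,624 > CHF 1,880, so the alternative minimum tax is the binding amount.

CHF 42,624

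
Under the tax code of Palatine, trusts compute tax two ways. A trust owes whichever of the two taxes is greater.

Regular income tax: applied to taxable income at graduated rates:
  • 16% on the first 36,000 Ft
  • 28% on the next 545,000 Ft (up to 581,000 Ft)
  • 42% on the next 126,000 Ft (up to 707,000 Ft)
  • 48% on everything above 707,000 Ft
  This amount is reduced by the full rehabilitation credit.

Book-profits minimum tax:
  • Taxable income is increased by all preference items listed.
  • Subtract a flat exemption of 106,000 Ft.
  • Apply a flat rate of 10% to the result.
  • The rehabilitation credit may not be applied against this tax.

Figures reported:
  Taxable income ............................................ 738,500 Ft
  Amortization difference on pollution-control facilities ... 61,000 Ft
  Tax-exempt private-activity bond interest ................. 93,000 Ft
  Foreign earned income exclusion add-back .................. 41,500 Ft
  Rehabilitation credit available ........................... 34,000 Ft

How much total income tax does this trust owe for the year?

192,400 Ft

Book-profits minimum tax:
  Adjusted income: 738,500 Ft + 61,000 Ft + 93,000 Ft + 41,500 Ft = 934,000 Ft
  Less exemption 106,000 Ft → base 828,000 Ft
  828,000 Ft × 10% = 82,800 Ft

Regular income tax:
  36,000 Ft × 16% = 5,760 Ft
  545,000 Ft × 28% = 152,600 Ft
  126,000 Ft × 42% = 52,920 Ft
  31,500 Ft × 48% = 15,120 Ft
  → 226,400 Ft
  Less rehabilitation credit 34,000 Ft → 192,400 Ft

192,400 Ft > 82,800 Ft, so the regular income tax governs.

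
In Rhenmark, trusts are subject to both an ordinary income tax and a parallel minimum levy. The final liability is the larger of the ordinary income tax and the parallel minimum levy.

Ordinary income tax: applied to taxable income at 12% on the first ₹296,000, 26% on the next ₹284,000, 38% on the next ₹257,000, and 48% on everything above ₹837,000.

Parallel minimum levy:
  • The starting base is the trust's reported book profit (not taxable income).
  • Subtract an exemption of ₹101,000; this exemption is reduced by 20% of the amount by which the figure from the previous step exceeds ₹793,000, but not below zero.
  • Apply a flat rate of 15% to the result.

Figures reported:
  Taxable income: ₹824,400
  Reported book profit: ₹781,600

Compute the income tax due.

₹202,232

Ordinary income tax:
  ₹296,000 × 12% = ₹35,520
  ₹284,000 × 26% = ₹73,840
  ₹244,400 × 38% = ₹92,872
  → ₹202,232

Parallel minimum levy:
  Base (reported book profit): ₹781,600
  Exemption: ₹781,600 ≤ ₹793,000, so full ₹101,000 applies
  Base: ₹781,600 − ₹101,000 = ₹680,600
  ₹680,600 × 15% = ₹102,090

₹202,232 > ₹102,090, so the ordinary income tax governs.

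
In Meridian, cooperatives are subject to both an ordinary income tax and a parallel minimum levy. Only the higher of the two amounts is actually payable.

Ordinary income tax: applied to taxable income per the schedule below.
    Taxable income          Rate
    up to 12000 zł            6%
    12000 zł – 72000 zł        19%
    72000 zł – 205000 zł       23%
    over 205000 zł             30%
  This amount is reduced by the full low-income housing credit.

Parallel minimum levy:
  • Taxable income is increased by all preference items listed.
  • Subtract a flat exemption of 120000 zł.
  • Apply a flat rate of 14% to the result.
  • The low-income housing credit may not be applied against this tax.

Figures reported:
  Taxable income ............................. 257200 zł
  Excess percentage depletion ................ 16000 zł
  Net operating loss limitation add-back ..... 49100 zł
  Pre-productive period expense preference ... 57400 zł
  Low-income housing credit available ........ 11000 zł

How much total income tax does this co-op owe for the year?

47370 zł

Parallel minimum levy:
  Adjusted income: 257200 zł + 16000 zł + 49100 zł + 57400 zł = 379700 zł
  Less exemption 120000 zł → base 259700 zł
  259700 zł × 14% = 36358 zł

Ordinary income tax:
  12000 zł × 6% = 720 zł
  60000 zł × 19% = 11400 zł
  133000 zł × 23% = 30590 zł
  52200 zł × 30% = 15660 zł
  → 58370 zł
  Less low-income housing credit 11000 zł → 47370 zł

47370 zł > 36358 zł, so the ordinary income tax governs.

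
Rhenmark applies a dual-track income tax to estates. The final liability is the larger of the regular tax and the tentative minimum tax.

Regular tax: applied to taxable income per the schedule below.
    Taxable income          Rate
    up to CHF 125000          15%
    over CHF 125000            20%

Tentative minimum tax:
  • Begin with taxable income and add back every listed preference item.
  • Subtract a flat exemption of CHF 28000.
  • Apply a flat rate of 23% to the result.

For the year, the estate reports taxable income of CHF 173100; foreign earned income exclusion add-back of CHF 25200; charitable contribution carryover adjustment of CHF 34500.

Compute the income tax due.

CHF 47104

Regular tax:
  CHF 125000 × 15% = CHF 18750
  CHF 48100 × 20% = CHF 9620
  → CHF 28370

Tentative minimum tax:
  Adjusted income: CHF 173100 + CHF 25200 + CHF 34500 = CHF 232800
  Less exemption CHF 28000 → base CHF 204800
  CHF 204800 × 23% = CHF 47104

CHF 47104 > CHF 28370, so the tentative minimum tax is the binding amount.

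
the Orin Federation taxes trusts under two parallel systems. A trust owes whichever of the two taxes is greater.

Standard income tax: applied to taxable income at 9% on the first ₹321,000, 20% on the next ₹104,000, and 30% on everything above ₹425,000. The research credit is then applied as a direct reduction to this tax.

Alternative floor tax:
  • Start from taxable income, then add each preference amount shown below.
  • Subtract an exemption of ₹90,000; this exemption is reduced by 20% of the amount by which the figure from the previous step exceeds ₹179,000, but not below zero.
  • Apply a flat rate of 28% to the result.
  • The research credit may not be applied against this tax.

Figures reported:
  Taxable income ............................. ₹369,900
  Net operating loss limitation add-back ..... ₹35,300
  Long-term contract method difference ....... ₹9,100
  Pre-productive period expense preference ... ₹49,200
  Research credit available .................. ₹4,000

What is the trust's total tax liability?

Standard income tax:
  ₹321,000 × 9% = ₹28,890
  ₹48,900 × 20% = ₹9,780
  → ₹38,670
  Less research credit ₹4,000 → ₹34,670

Alternative floor tax:
  Adjusted income: ₹369,900 + ₹35,300 + ₹9,100 + ₹49,200 = ₹463,500
  Exemption: ₹90,000 − 20% × (₹463,500 − ₹179,000) = ₹90,000 − ₹56,900 = ₹33,100
  Base: ₹463,500 − ₹33,100 = ₹430,400
  ₹430,400 × 28% = ₹120,512

₹120,512 > ₹34,670, so the alternative floor tax is the binding amount.

₹120,512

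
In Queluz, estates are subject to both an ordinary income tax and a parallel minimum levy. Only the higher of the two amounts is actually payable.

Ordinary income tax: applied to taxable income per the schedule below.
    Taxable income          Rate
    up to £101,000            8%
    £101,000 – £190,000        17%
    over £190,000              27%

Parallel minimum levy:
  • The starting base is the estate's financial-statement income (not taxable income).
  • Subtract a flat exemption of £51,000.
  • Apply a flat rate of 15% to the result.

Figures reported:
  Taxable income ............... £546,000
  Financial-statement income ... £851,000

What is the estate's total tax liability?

£120,000

Ordinary income tax:
  £101,000 × 8% = £8,080
  £89,000 × 17% = £15,130
  £356,000 × 27% = £96,120
  → £119,330

Parallel minimum levy:
  Base (financial-statement income): £851,000
  Less exemption £51,000 → base £800,000
  £800,000 × 15% = £120,000

£120,000 > £119,330, so the parallel minimum levy is the binding amount.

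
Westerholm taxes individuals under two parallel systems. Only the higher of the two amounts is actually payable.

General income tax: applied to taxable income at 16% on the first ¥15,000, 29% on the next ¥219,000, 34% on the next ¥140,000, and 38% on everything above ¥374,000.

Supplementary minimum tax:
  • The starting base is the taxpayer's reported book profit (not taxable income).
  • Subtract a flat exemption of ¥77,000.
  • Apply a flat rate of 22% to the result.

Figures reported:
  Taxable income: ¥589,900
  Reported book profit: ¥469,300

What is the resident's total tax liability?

Supplementary minimum tax:
  Base (reported book profit): ¥469,300
  Less exemption ¥77,000 → base ¥392,300
  ¥392,300 × 22% = ¥86,306

General income tax:
  ¥15,000 × 16% = ¥2,400
  ¥219,000 × 29% = ¥63,510
  ¥140,000 × 34% = ¥47,600
  ¥215,900 × 38% = ¥82,042
  → ¥195,552

¥195,552 > ¥86,306, so the general income tax governs.

¥195,552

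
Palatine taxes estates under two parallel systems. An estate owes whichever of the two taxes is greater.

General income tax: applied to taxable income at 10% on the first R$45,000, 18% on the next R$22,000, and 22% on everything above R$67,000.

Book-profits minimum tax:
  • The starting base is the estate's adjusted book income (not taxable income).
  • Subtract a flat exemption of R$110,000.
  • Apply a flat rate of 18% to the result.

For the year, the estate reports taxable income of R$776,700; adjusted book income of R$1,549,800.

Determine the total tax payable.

Book-profits minimum tax:
  Base (adjusted book income): R$1,549,800
  Less exemption R$110,000 → base R$1,439,800
  R$1,439,800 × 18% = R$259,164

General income tax:
  R$45,000 × 10% = R$4,500
  R$22,000 × 18% = R$3,960
  R$709,700 × 22% = R$156,134
  → R$164,594

R$259,164 > R$164,594, so the book-profits minimum tax is the binding amount.

R$259,164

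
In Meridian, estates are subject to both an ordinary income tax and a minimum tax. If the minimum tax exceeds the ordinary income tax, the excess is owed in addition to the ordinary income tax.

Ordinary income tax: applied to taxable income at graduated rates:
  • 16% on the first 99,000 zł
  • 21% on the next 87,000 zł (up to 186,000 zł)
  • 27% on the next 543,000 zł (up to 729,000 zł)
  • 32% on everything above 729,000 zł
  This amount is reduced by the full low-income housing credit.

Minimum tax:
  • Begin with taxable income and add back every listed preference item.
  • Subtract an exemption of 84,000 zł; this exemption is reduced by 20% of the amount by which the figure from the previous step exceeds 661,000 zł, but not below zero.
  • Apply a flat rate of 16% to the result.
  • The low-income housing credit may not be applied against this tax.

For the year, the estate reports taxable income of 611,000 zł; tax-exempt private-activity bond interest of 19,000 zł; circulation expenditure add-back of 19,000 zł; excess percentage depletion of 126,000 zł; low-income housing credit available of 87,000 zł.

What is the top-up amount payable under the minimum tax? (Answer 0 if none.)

52,348 zł

Ordinary income tax:
  99,000 zł × 16% = 15,840 zł
  87,000 zł × 21% = 18,270 zł
  425,000 zł × 27% = 114,750 zł
  → 148,860 zł
  Less low-income housing credit 87,000 zł → 61,860 zł

Minimum tax:
  Adjusted income: 611,000 zł + 19,000 zł + 19,000 zł + 126,000 zł = 775,000 zł
  Exemption: 84,000 zł − 20% × (775,000 zł − 661,000 zł) = 84,000 zł − 22,800 zł = 61,200 zł
  Base: 775,000 zł − 61,200 zł = 713,800 zł
  713,800 zł × 16% = 114,208 zł

Excess of minimum tax over ordinary income tax: 114,208 zł − 61,860 zł = 52,348 zł.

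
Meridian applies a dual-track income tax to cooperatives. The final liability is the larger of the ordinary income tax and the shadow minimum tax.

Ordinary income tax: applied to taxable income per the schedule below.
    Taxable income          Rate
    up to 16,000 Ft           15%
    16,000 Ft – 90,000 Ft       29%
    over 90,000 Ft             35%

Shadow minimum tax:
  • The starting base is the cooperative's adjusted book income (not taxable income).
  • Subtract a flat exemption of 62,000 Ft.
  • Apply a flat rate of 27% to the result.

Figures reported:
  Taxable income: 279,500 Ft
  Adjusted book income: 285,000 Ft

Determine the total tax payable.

90,185 Ft

Shadow minimum tax:
  Base (adjusted book income): 285,000 Ft
  Less exemption 62,000 Ft → base 223,000 Ft
  223,000 Ft × 27% = 60,210 Ft

Ordinary income tax:
  16,000 Ft × 15% = 2,400 Ft
  74,000 Ft × 29% = 21,460 Ft
  189,500 Ft × 35% = 66,325 Ft
  → 90,185 Ft

90,185 Ft > 60,210 Ft, so the ordinary income tax governs.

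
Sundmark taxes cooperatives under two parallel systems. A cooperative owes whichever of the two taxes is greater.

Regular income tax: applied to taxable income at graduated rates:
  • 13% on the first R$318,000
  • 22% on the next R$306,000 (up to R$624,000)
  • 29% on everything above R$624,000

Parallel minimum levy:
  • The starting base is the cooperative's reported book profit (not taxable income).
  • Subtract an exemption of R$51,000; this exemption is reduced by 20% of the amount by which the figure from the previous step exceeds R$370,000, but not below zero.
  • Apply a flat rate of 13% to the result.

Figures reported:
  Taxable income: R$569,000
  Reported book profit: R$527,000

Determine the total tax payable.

R$96,560

Regular income tax:
  R$318,000 × 13% = R$41,340
  R$251,000 × 22% = R$55,220
  → R$96,560

Parallel minimum levy:
  Base (reported book profit): R$527,000
  Exemption: R$51,000 − 20% × (R$527,000 − R$370,000) = R$51,000 − R$31,400 = R$19,600
  Base: R$527,000 − R$19,600 = R$507,400
  R$507,400 × 13% = R$65,962

R$96,560 > R$65,962, so the regular income tax governs.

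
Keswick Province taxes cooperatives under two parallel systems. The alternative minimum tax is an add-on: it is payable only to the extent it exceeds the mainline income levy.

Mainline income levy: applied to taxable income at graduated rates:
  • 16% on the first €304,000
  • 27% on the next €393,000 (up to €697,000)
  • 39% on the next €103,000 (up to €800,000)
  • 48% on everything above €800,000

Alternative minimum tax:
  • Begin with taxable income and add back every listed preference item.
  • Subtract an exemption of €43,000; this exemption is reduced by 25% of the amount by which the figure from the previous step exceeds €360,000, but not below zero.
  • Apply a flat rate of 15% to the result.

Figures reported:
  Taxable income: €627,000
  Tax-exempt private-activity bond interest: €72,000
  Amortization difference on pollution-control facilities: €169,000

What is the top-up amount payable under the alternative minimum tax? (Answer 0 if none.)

Mainline income levy:
  €304,000 × 16% = €48,640
  €323,000 × 27% = €87,210
  → €135,850

Alternative minimum tax:
  Adjusted income: €627,000 + €72,000 + €169,000 = €868,000
  Exemption: 25% × (€868,000 − €360,000) = €127,000 ≥ €43,000, so the exemption is fully phased out
  Base: €868,000 − €0 = €868,000
  €868,000 × 15% = €130,200

€130,200 ≤ €135,850, so no add-on is due.

€0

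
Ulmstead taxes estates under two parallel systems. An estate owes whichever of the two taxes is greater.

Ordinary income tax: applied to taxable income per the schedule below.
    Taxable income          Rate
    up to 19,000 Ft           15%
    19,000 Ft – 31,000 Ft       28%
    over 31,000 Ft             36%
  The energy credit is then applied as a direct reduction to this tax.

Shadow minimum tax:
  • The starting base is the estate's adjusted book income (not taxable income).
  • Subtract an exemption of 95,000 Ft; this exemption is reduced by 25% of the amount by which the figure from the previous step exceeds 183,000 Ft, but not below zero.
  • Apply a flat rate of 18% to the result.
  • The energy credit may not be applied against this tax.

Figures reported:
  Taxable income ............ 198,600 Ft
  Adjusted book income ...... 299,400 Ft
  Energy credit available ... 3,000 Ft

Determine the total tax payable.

63,546 Ft

Ordinary income tax:
  19,000 Ft × 15% = 2,850 Ft
  12,000 Ft × 28% = 3,360 Ft
  167,600 Ft × 36% = 60,336 Ft
  → 66,546 Ft
  Less energy credit 3,000 Ft → 63,546 Ft

Shadow minimum tax:
  Base (adjusted book income): 299,400 Ft
  Exemption: 95,000 Ft − 25% × (299,400 Ft − 183,000 Ft) = 95,000 Ft − 29,100 Ft = 65,900 Ft
  Base: 299,400 Ft − 65,900 Ft = 233,500 Ft
  233,500 Ft × 18% = 42,030 Ft

63,546 Ft > 42,030 Ft, so the ordinary income tax governs.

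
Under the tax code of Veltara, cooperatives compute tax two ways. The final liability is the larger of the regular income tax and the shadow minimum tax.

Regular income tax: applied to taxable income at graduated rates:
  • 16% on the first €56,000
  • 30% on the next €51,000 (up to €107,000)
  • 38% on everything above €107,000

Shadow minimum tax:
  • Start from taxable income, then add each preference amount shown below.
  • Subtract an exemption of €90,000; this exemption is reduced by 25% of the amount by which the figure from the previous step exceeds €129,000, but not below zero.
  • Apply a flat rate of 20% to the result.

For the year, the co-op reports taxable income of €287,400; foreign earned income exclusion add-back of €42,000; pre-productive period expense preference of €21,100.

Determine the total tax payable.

Regular income tax:
  €56,000 × 16% = €8,960
  €51,000 × 30% = €15,300
  €180,400 × 38% = €68,552
  → €92,812

Shadow minimum tax:
  Adjusted income: €287,400 + €42,000 + €21,100 = €350,500
  Exemption: €90,000 − 25% × (€350,500 − €129,000) = €90,000 − €55,375 = €34,625
  Base: €350,500 − €34,625 = €315,875
  €315,875 × 20% = €63,175

€92,812 > €63,175, so the regular income tax governs.

€92,812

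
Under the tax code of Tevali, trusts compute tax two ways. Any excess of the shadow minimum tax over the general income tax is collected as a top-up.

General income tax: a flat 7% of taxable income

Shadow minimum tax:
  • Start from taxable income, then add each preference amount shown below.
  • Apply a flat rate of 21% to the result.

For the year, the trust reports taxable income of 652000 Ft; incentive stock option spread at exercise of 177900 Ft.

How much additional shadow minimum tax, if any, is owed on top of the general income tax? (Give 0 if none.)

Shadow minimum tax:
  Adjusted income: 652000 Ft + 177900 Ft = 829900 Ft
  829900 Ft × 21% = 174279 Ft

General income tax:
  652000 Ft × 7% = 45640 Ft

Excess of shadow minimum tax over general income tax: 174279 Ft − 45640 Ft = 128639 Ft.

128639 Ft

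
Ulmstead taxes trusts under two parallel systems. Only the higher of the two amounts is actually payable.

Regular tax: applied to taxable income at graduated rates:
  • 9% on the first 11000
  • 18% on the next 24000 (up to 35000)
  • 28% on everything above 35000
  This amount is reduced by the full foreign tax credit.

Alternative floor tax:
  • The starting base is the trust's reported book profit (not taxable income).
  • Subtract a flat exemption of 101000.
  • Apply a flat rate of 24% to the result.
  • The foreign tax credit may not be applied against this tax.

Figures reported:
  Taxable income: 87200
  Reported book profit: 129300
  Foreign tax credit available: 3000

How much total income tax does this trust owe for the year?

Alternative floor tax:
  Base (reported book profit): 129300
  Less exemption 101000 → base 28300
  28300 × 24% = 6792

Regular tax:
  11000 × 9% = 990
  24000 × 18% = 4320
  52200 × 28% = 14616
  → 19926
  Less foreign tax credit 3000 → 16926

16926 > 6792, so the regular tax governs.

16926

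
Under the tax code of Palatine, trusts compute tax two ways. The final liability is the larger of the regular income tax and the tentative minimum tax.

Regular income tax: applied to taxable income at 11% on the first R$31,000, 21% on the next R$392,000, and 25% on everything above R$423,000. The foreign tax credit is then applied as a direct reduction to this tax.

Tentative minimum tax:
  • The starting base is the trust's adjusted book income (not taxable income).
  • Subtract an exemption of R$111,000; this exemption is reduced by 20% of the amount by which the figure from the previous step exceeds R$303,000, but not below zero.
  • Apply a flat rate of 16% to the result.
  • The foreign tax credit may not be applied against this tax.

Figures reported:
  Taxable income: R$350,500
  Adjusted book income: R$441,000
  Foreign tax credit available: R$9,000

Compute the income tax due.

Tentative minimum tax:
  Base (adjusted book income): R$441,000
  Exemption: R$111,000 − 20% × (R$441,000 − R$303,000) = R$111,000 − R$27,600 = R$83,400
  Base: R$441,000 − R$83,400 = R$357,600
  R$357,600 × 16% = R$57,216

Regular income tax:
  R$31,000 × 11% = R$3,410
  R$319,500 × 21% = R$67,095
  → R$70,505
  Less foreign tax credit R$9,000 → R$61,505

R$61,505 > R$57,216, so the regular income tax governs.

R$61,505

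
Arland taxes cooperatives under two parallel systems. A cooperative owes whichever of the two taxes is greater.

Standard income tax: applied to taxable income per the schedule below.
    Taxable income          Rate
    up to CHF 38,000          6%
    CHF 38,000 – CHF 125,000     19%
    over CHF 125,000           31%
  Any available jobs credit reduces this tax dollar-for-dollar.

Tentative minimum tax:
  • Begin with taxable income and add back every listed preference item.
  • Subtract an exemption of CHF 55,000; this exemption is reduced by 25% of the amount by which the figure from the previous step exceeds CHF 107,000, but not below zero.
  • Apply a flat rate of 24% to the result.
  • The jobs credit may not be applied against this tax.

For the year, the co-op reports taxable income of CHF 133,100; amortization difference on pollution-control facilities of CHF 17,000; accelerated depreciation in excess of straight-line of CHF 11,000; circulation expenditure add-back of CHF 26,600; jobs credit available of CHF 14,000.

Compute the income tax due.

Tentative minimum tax:
  Adjusted income: CHF 133,100 + CHF 17,000 + CHF 11,000 + CHF 26,600 = CHF 187,700
  Exemption: CHF 55,000 − 25% × (CHF 187,700 − CHF 107,000) = CHF 55,000 − CHF 20,175 = CHF 34,825
  Base: CHF 187,700 − CHF 34,825 = CHF 152,875
  CHF 152,875 × 24% = CHF 36,690

Standard income tax:
  CHF 38,000 × 6% = CHF 2,280
  CHF 87,000 × 19% = CHF 16,530
  CHF 8,100 × 31% = CHF 2,511
  → CHF 21,321
  Less jobs credit CHF 14,000 → CHF 7,321

CHF 36,690 > CHF 7,321, so the tentative minimum tax is the binding amount.

CHF 36,690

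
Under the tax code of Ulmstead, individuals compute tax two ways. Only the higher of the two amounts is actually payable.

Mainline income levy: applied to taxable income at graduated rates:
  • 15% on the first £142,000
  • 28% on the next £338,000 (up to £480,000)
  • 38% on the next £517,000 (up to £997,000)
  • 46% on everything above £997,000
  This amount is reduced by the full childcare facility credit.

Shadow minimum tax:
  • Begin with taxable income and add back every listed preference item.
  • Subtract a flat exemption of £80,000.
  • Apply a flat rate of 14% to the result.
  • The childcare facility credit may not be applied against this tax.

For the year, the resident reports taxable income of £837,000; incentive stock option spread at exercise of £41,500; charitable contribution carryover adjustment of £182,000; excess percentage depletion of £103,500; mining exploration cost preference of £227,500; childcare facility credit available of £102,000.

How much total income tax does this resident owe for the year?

£183,610

Mainline income levy:
  £142,000 × 15% = £21,300
  £338,000 × 28% = £94,640
  £357,000 × 38% = £135,660
  → £251,600
  Less childcare facility credit £102,000 → £149,600

Shadow minimum tax:
  Adjusted income: £837,000 + £41,500 + £182,000 + £103,500 + £227,500 = £1,391,500
  Less exemption £80,000 → base £1,311,500
  £1,311,500 × 14% = £183,610

£183,610 > £149,600, so the shadow minimum tax is the binding amount.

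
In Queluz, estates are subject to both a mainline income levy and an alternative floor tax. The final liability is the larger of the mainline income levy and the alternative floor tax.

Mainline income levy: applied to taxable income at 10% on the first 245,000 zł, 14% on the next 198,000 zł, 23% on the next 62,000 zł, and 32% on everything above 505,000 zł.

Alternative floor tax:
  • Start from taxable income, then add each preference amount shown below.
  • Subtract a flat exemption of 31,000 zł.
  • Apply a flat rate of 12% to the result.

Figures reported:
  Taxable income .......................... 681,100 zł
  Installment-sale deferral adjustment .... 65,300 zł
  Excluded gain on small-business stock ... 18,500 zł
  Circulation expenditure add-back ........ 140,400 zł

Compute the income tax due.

Alternative floor tax:
  Adjusted income: 681,100 zł + 65,300 zł + 18,500 zł + 140,400 zł = 905,300 zł
  Less exemption 31,000 zł → base 874,300 zł
  874,300 zł × 12% = 104,916 zł

Mainline income levy:
  245,000 zł × 10% = 24,500 zł
  198,000 zł × 14% = 27,720 zł
  62,000 zł × 23% = 14,260 zł
  176,100 zł × 32% = 56,352 zł
  → 122,832 zł

122,832 zł > 104,916 zł, so the mainline income levy governs.

122,832 zł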